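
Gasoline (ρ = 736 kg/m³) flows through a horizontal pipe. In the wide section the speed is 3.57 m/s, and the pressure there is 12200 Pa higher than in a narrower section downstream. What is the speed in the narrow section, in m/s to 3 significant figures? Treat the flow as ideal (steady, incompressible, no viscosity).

Along the level pipe P + ½ρv² is conserved, hence v₂² = v₁² + 2(P₁ − P₂)/ρ.
v₂ = √(3.57² + 2·12200/736) = √(12.7 + 33.2) = 6.77 m/s.

v₂ ≈ 6.77 m/s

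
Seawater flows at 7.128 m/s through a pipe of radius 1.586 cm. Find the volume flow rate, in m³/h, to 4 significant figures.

Q = 20.28 m³/h

Q = A·v = 0.0007902 m² × 7.128 m/s = 0.005633 m³/s.
Converting: 0.005633 m³/s × 3600 = 20.28 m³/h.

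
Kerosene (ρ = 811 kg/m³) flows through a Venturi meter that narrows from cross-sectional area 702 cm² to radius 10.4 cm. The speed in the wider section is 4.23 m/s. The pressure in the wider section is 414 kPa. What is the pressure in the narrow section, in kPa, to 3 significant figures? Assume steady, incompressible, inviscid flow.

P₂ ≈ 390 kPa

The volume flow rate is constant, so v₂ = (A₁/A₂)v₁ = (702/340)·4.23 = 8.74 m/s.
Bernoulli (h₁ = h₂): P₁ − P₂ = ½ρ(v₂² − v₁²).
P₂ = P₁ − ½ρ(v₂² − v₁²) = 414000 − ½·811·(8.74² − 4.23²) = 414000 − 23700 = 390000 Pa.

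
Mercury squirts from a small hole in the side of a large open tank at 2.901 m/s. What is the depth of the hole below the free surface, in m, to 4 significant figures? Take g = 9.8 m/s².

Torricelli: v = √(2gh), so h = v²/(2g).
h = 2.901²/(2·9.8) = 8.416/19.60 = 0.4294 m.

h ≈ 0.4294 m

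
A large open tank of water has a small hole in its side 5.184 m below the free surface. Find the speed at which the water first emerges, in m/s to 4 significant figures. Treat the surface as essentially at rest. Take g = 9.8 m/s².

10.08 m/s

The surface is effectively still and both ends are open, so ½v² = gh and v = √(2·9.8·5.184) = 10.08 m/s.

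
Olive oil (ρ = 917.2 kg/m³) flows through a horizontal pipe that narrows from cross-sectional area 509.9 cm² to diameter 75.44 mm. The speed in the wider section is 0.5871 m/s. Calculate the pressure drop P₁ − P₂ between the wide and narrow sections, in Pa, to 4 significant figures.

ΔP = 20410 Pa

By continuity, v₂ = v₁·A₁/A₂ = 0.5871·(509.9/44.70) = 6.697 m/s.
The pipe is horizontal, so Bernoulli reduces to P₁ + ½ρv₁² = P₂ + ½ρv₂².
P₁ − P₂ = ½·917.2·(6.697² − 0.5871²) = ½·917.2·44.51 = 20410 Pa.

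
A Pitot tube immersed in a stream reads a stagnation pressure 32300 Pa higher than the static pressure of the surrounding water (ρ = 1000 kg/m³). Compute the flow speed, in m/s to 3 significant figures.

8.04 m/s

The dynamic pressure equals the rise in static pressure at the stagnation point: ΔP = ½ρv².
v = √(2ΔP/ρ) = √(2·32300/1000) = 8.04 m/s.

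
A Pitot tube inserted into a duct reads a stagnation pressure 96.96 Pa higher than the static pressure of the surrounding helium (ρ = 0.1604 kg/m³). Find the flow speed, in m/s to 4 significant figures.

v = 34.77 m/s

Bernoulli between the free stream and the stagnation point: ½ρv² = P_stag − P_static.
v = √(2ΔP/ρ) = √(2·96.96/0.1604) = 34.77 m/s.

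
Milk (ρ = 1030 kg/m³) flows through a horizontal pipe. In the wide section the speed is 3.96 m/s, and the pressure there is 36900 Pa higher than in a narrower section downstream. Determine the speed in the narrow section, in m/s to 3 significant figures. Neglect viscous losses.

v₂ ≈ 9.35 m/s

Horizontal Bernoulli: P₁ + ½ρv₁² = P₂ + ½ρv₂², so v₂² = v₁² + 2(P₁ − P₂)/ρ.
v₂ = √(3.96² + 2·36900/1030) = √(15.7 + 71.7) = 9.35 m/s.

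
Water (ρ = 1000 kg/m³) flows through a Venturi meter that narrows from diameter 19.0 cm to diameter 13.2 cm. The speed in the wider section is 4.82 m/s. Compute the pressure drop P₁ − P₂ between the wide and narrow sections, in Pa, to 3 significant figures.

ΔP = 38200 Pa

Mass conservation (A₁v₁ = A₂v₂) gives v₂ = 4.82 × 284/137 = 9.99 m/s.
With no height change, Bernoulli's equation is P₁ + ½ρv₁² = P₂ + ½ρv₂².
P₁ − P₂ = ½·1000·(9.99² − 4.82²) = ½·1000·76.5 = 38200 Pa.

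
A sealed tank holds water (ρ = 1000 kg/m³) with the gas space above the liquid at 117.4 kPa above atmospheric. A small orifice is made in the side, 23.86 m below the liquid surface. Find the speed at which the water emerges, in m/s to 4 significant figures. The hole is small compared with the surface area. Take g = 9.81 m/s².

Take point 1 at the surface (v₁ ≈ 0) and point 2 at the hole (at atmospheric pressure). Bernoulli: P₁ + ρg h = P_atm + ½ρv₂².
With P₁ − P_atm = 117400 Pa, v₂ = √(2gh + 2ΔP/ρ) = √(2·9.81·23.86 + 2·117400/1000) = 26.51 m/s.

26.51 m/s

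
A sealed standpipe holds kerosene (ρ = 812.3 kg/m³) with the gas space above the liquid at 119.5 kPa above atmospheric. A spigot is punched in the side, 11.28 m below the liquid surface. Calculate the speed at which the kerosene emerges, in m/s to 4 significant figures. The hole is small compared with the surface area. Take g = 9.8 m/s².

Take point 1 at the surface (v₁ ≈ 0) and point 2 at the hole (at atmospheric pressure). Bernoulli: P₁ + ρg h = P_atm + ½ρv₂².
With P₁ − P_atm = 119500 Pa, v₂ = √(2gh + 2ΔP/ρ) = √(2·9.8·11.28 + 2·119500/812.3) = 22.70 m/s.

v = 22.70 m/s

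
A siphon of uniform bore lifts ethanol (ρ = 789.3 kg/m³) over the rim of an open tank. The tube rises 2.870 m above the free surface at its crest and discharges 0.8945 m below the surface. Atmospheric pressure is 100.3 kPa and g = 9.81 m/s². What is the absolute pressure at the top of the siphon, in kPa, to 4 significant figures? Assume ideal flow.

71.15 kPa

From the surface to the outlet (both open to atmosphere, surface at rest): v = √(2g·h_out) = √(2·9.81·0.8945) = 4.189 m/s.
With constant cross-section the crest speed equals v; applying Bernoulli from the surface up to the crest, P_top = P_atm − ½ρv² − ρg·h_top.
P_top = 100300 − ½·789.3·4.189² − 789.3·9.81·2.870 = 71150 Pa.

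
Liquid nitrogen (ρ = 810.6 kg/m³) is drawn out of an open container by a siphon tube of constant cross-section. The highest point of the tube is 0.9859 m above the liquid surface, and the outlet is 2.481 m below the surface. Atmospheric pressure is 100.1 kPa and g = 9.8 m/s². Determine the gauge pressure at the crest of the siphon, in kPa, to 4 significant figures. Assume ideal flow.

P_gauge = -27.54 kPa

From the surface to the outlet (both open to atmosphere, surface at rest): v = √(2g·h_out) = √(2·9.8·2.481) = 6.973 m/s.
The bore is uniform, so the speed at the crest is the same v. Bernoulli surface→crest: P_atm = P_top + ½ρv² + ρg·h_top.
P_top = 100100 − ½·810.6·6.973² − 810.6·9.8·0.9859 = 72560 Pa. So P_gauge = P_top − P_atm = -27540 Pa.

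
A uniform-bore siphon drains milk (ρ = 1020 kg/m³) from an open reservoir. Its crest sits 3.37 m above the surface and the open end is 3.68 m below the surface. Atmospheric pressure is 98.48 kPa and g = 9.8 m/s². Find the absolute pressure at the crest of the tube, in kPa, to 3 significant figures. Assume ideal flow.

The outlet speed comes from Torricelli: v = √(2g·3.68) = 8.49 m/s.
With constant cross-section the crest speed equals v; applying Bernoulli from the surface up to the crest, P_top = P_atm − ½ρv² − ρg·h_top.
P_top = 98480 − ½·1020·8.49² − 1020·9.8·3.37 = 28000 Pa.

28.0 kPa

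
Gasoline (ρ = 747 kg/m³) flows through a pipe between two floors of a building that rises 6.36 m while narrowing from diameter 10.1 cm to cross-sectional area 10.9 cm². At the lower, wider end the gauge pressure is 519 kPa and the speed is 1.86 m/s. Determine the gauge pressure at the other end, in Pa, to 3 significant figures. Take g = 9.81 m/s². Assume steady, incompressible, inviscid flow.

P₂ ≈ 404000 Pa

By continuity, v₂ = v₁·A₁/A₂ = 1.86·(80.1/10.9) = 13.7 m/s.
Applying Bernoulli between the two ends and solving for P₂: P₂ = P₁ + ½ρ(v₁² − v₂²) − ρgΔh.
P₂ = 519000 + ½·747·(1.86² − 13.7²) − 747·9.81·(+6.36) = 519000 + (-68500) − (46600) = 404000 Pa.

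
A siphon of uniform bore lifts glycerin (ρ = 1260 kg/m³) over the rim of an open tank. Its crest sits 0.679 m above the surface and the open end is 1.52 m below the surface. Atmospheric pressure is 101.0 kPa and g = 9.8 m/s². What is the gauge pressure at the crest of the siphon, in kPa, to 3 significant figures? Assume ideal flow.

The outlet speed comes from Torricelli: v = √(2g·1.52) = 5.46 m/s.
Continuity keeps v the same throughout the tube; from surface to crest, P_atm + 0 = P_top + ½ρv² + ρg·h_top.
P_top = 101000 − ½·1260·5.46² − 1260·9.8·0.679 = 73800 Pa. So P_gauge = P_top − P_atm = -27200 Pa.

-27.2 kPa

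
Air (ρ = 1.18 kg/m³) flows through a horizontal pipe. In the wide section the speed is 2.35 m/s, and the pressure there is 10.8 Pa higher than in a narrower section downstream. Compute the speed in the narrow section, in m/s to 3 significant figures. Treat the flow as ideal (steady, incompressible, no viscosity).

v₂ = 4.88 m/s

Horizontal Bernoulli: P₁ + ½ρv₁² = P₂ + ½ρv₂², so v₂² = v₁² + 2(P₁ − P₂)/ρ.
v₂ = √(2.35² + 2·10.8/1.18) = √(5.52 + 18.3) = 4.88 m/s.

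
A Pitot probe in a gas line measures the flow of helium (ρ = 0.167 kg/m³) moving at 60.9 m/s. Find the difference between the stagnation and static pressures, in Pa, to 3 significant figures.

The dynamic pressure equals the rise in static pressure at the stagnation point: ΔP = ½ρv².
ΔP = ½·0.167·60.9² = 310 Pa.

ΔP ≈ 310 Pa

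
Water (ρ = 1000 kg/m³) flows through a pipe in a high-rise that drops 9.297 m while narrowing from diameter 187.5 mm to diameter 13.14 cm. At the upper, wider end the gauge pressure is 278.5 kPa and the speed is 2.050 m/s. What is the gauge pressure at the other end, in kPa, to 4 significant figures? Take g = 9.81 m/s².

P₂ = 363.1 kPa

Continuity gives A₁v₁ = A₂v₂, so v₂ = (276.1 cm²)/(135.6 cm²) × 2.050 m/s = 4.174 m/s.
Bernoulli: P₁ + ½ρv₁² + ρg h₁ = P₂ + ½ρv₂² + ρg h₂, so P₂ = P₁ + ½ρ(v₁² − v₂²) − ρg(h₂ − h₁).
P₂ = 278500 + ½·1000·(2.050² − 4.174²) − 1000·9.81·(−9.297) = 278500 + (-6610) − (-91200) = 363100 Pa.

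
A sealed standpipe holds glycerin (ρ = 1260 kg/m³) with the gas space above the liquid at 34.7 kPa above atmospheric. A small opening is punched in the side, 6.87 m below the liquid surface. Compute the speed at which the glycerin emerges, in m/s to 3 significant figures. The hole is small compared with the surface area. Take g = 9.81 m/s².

Take point 1 at the surface (v₁ ≈ 0) and point 2 at the hole (at atmospheric pressure). Bernoulli: P₁ + ρg h = P_atm + ½ρv₂².
With P₁ − P_atm = 34700 Pa, v₂ = √(2gh + 2ΔP/ρ) = √(2·9.81·6.87 + 2·34700/1260) = 13.8 m/s.

v ≈ 13.8 m/s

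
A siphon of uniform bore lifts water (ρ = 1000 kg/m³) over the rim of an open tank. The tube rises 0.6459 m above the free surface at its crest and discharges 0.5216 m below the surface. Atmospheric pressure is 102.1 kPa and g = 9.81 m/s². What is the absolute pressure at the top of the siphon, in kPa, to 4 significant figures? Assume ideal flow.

P_top = 90.65 kPa

The outlet speed comes from Torricelli: v = √(2g·0.5216) = 3.199 m/s.
The bore is uniform, so the speed at the crest is the same v. Bernoulli surface→crest: P_atm = P_top + ½ρv² + ρg·h_top.
P_top = 102100 − ½·1000·3.199² − 1000·9.81·0.6459 = 90650 Pa.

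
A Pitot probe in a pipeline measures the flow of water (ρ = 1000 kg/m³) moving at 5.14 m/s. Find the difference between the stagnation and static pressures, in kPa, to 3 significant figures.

At the stagnation point the flow is brought to rest, so Bernoulli gives P_stag − P_static = ½ρv².
ΔP = ½·1000·5.14² = 13200 Pa.

ΔP ≈ 13.2 kPa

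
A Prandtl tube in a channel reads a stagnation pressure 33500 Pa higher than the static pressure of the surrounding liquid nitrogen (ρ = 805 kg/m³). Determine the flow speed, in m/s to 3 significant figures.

v ≈ 9.12 m/s

At the stagnation point the flow is brought to rest, so Bernoulli gives P_stag − P_static = ½ρv².
v = √(2ΔP/ρ) = √(2·33500/805) = 9.12 m/s.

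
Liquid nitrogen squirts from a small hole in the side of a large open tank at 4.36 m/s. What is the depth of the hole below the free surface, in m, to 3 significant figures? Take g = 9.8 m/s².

h = 0.970 m

Torricelli: v = √(2gh), so h = v²/(2g).
h = 4.36²/(2·9.8) = 19.0/19.60 = 0.970 m.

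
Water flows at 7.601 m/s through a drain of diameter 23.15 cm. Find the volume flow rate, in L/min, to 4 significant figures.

Q = A·v = 0.04209 m² × 7.601 m/s = 0.3199 m³/s.
Converting: 0.3199 m³/s × 60000 = 19200 L/min.

19200 L/min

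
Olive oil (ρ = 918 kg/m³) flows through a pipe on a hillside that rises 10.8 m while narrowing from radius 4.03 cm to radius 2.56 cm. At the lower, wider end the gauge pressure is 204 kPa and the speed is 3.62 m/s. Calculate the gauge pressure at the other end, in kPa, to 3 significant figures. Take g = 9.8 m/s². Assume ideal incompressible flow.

The volume flow rate is constant, so v₂ = (A₁/A₂)v₁ = (51.0/20.6)·3.62 = 8.97 m/s.
Bernoulli: P₁ + ½ρv₁² + ρg h₁ = P₂ + ½ρv₂² + ρg h₂, so P₂ = P₁ + ½ρ(v₁² − v₂²) − ρg(h₂ − h₁).
P₂ = 204000 + ½·918·(3.62² − 8.97²) − 918·9.8·(+10.8) = 204000 + (-30900) − (97200) = 75900 Pa.

P₂ = 75.9 kPa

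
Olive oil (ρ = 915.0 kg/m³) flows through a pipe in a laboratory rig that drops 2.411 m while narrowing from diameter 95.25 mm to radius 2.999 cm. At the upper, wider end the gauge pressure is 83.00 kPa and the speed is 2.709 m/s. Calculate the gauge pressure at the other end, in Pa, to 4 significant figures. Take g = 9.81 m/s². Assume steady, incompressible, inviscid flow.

P₂ = 86650 Pa

The volume flow rate is constant, so v₂ = (A₁/A₂)v₁ = (71.26/28.26)·2.709 = 6.832 m/s.
Applying Bernoulli between the two ends and solving for P₂: P₂ = P₁ + ½ρ(v₁² − v₂²) − ρgΔh.
P₂ = 83000 + ½·915.0·(2.709² − 6.832²) − 915.0·9.81·(−2.411) = 83000 + (-17990) − (-21640) = 86650 Pa.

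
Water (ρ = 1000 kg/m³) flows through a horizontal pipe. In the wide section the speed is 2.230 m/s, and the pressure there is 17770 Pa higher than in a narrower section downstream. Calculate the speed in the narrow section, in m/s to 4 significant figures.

6.365 m/s

Horizontal Bernoulli: P₁ + ½ρv₁² = P₂ + ½ρv₂², so v₂² = v₁² + 2(P₁ − P₂)/ρ.
v₂ = √(2.230² + 2·17770/1000) = √(4.973 + 35.54) = 6.365 m/s.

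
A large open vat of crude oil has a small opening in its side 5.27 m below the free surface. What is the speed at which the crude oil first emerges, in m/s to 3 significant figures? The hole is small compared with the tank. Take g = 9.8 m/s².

With the surface at rest and both surface and jet at atmospheric pressure, Bernoulli gives ρg h = ½ρv², so v = √(2gh) = √(2·9.8·5.27) = 10.2 m/s.

10.2 m/s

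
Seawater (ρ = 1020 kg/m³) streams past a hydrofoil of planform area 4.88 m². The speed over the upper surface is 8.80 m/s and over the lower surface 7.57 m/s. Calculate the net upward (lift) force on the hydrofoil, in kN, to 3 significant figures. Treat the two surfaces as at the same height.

The faster flow above has the lower pressure; Bernoulli (same height) gives ΔP = ½ρ(v_up² − v_low²).
ΔP = ½·1020·(8.80² − 7.57²) = 10300 Pa.
Lift = ΔP · A = 10300 × 4.88 = 50100 N.

F = 50.1 kN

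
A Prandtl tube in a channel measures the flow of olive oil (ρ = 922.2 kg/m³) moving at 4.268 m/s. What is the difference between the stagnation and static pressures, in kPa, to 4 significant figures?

At the stagnation point the flow is brought to rest, so Bernoulli gives P_stag − P_static = ½ρv².
ΔP = ½·922.2·4.268² = 8399 Pa.

ΔP = 8.399 kPa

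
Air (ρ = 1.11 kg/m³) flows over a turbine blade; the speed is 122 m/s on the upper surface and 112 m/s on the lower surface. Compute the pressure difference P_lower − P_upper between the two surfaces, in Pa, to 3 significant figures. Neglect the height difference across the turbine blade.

Bernoulli (same height): P_lower − P_upper = ½ρ(v_upper² − v_lower²).
ΔP = ½·1.11·(122² − 112²) = 1300 Pa.

ΔP = 1300 Pa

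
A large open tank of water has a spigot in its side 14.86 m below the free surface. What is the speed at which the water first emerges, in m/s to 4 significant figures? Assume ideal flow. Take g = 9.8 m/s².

With the surface at rest and both surface and jet at atmospheric pressure, Bernoulli gives ρg h = ½ρv², so v = √(2gh) = √(2·9.8·14.86) = 17.07 m/s.

v ≈ 17.07 m/s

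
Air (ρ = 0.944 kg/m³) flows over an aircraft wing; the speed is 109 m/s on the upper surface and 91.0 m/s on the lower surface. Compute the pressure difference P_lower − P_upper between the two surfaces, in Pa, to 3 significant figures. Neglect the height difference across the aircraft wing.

Bernoulli (same height): P_lower − P_upper = ½ρ(v_upper² − v_lower²).
ΔP = ½·0.944·(109² − 91.0²) = 1700 Pa.

1700 Pa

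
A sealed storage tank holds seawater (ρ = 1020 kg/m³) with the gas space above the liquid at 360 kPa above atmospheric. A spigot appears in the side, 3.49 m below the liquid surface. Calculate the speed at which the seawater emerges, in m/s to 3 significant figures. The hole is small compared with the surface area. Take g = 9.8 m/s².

27.8 m/s

Take point 1 at the surface (v₁ ≈ 0) and point 2 at the hole (at atmospheric pressure). Bernoulli: P₁ + ρg h = P_atm + ½ρv₂².
With P₁ − P_atm = 360000 Pa, v₂ = √(2gh + 2ΔP/ρ) = √(2·9.8·3.49 + 2·360000/1020) = 27.8 m/s.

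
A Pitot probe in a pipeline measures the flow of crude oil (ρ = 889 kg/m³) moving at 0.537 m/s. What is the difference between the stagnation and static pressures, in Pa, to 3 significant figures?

ΔP ≈ 128 Pa

Bernoulli between the free stream and the stagnation point: ½ρv² = P_stag − P_static.
ΔP = ½·889·0.537² = 128 Pa.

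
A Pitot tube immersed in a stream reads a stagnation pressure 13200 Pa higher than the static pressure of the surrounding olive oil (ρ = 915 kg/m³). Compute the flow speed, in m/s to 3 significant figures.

Bernoulli between the free stream and the stagnation point: ½ρv² = P_stag − P_static.
v = √(2ΔP/ρ) = √(2·13200/915) = 5.37 m/s.

v = 5.37 m/s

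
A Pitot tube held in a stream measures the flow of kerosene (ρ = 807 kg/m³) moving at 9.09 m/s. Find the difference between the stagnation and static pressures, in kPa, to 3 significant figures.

ΔP ≈ 33.3 kPa

The dynamic pressure equals the rise in static pressure at the stagnation point: ΔP = ½ρv².
ΔP = ½·807·9.09² = 33300 Pa.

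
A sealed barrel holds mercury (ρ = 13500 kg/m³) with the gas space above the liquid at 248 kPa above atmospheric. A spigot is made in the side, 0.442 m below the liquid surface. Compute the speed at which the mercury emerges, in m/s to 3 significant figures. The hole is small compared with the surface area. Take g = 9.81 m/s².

v ≈ 6.74 m/s

Take point 1 at the surface (v₁ ≈ 0) and point 2 at the hole (at atmospheric pressure). Bernoulli: P₁ + ρg h = P_atm + ½ρv₂².
With P₁ − P_atm = 248000 Pa, v₂ = √(2gh + 2ΔP/ρ) = √(2·9.81·0.442 + 2·248000/13500) = 6.74 m/s.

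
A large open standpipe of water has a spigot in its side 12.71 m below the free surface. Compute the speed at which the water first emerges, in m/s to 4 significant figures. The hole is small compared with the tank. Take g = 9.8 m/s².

The surface is effectively still and both ends are open, so ½v² = gh and v = √(2·9.8·12.71) = 15.78 m/s.

15.78 m/s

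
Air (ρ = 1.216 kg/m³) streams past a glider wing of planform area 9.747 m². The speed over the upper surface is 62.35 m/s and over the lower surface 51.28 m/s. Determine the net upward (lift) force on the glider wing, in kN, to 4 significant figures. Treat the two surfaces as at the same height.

The faster flow above has the lower pressure; Bernoulli (same height) gives ΔP = ½ρ(v_up² − v_low²).
ΔP = ½·1.216·(62.35² − 51.28²) = 764.8 Pa.
Lift = ΔP · A = 764.8 × 9.747 = 7454 N.

F ≈ 7.454 kN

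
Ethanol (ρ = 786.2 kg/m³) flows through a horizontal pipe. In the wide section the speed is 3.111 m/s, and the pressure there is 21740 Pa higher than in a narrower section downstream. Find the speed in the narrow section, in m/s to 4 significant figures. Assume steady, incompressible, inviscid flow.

v₂ = 8.061 m/s

Along the level pipe P + ½ρv² is conserved, hence v₂² = v₁² + 2(P₁ − P₂)/ρ.
v₂ = √(3.111² + 2·21740/786.2) = √(9.678 + 55.30) = 8.061 m/s.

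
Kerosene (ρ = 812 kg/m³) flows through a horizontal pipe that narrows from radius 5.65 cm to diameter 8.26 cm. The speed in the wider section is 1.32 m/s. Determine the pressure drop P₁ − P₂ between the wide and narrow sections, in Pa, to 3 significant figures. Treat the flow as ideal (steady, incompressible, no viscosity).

ΔP = 1770 Pa

By continuity, v₂ = v₁·A₁/A₂ = 1.32·(100/53.6) = 2.47 m/s.
Bernoulli (h₁ = h₂): P₁ − P₂ = ½ρ(v₂² − v₁²).
P₁ − P₂ = ½·812·(2.47² − 1.32²) = ½·812·4.36 = 1770 Pa.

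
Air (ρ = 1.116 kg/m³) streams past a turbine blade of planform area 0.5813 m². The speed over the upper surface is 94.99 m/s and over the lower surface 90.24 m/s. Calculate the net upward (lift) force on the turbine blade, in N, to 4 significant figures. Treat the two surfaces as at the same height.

F ≈ 285.4 N

With equal heights on the two surfaces, Bernoulli gives P_lower − P_upper = ½ρ(v_upper² − v_lower²).
ΔP = ½·1.116·(94.99² − 90.24²) = 491.0 Pa.
Lift = ΔP · A = 491.0 × 0.5813 = 285.4 N.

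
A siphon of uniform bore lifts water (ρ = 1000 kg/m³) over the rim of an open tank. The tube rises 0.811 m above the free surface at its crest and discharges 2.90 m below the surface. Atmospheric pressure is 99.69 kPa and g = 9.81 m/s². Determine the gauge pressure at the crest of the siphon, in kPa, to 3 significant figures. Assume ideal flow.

From the surface to the outlet (both open to atmosphere, surface at rest): v = √(2g·h_out) = √(2·9.81·2.90) = 7.54 m/s.
With constant cross-section the crest speed equals v; applying Bernoulli from the surface up to the crest, P_top = P_atm − ½ρv² − ρg·h_top.
P_top = 99690 − ½·1000·7.54² − 1000·9.81·0.811 = 63300 Pa. So P_gauge = P_top − P_atm = -36400 Pa.

P_gauge = -36.4 kPa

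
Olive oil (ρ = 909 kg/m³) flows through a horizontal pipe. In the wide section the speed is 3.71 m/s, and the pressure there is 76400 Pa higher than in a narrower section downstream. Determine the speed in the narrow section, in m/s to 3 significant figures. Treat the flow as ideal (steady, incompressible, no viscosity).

With h₁ = h₂, rearranging Bernoulli gives v₂ = √(v₁² + 2ΔP/ρ).
v₂ = √(3.71² + 2·76400/909) = √(13.8 + 168) = 13.5 m/s.

v₂ = 13.5 m/s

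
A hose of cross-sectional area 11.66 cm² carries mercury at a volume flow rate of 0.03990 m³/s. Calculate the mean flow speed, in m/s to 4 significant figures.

Q = 0.03990 m³/s = 0.03990 m³/s.
v = Q/A = 0.03990 / 0.001166 = 34.22 m/s.

v ≈ 34.22 m/s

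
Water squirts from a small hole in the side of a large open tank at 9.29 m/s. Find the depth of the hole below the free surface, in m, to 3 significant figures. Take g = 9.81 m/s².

For a small hole in a large open tank, ½v² = gh, giving h = v²/(2g).
h = 9.29²/(2·9.81) = 86.3/19.62 = 4.40 m.

4.40 m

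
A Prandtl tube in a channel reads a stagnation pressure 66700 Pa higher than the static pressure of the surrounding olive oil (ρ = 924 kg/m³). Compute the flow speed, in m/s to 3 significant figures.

At the stagnation point the flow is brought to rest, so Bernoulli gives P_stag − P_static = ½ρv².
v = √(2ΔP/ρ) = √(2·66700/924) = 12.0 m/s.

12.0 m/s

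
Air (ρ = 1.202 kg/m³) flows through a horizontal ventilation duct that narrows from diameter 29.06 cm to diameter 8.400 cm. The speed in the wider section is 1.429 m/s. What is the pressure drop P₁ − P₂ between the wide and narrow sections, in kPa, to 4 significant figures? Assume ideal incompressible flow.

Continuity gives A₁v₁ = A₂v₂, so v₂ = (663.3 cm²)/(55.42 cm²) × 1.429 m/s = 17.10 m/s.
With no height change, Bernoulli's equation is P₁ + ½ρv₁² = P₂ + ½ρv₂².
P₁ − P₂ = ½·1.202·(17.10² − 1.429²) = ½·1.202·290.5 = 174.6 Pa.

ΔP ≈ 0.1746 kPa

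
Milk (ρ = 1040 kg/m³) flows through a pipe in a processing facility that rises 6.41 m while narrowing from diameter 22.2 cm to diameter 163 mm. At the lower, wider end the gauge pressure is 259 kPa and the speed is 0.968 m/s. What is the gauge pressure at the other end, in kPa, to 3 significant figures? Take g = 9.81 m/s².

The volume flow rate is constant, so v₂ = (A₁/A₂)v₁ = (387/209)·0.968 = 1.80 m/s.
Applying Bernoulli between the two ends and solving for P₂: P₂ = P₁ + ½ρ(v₁² − v₂²) − ρgΔh.
P₂ = 259000 + ½·1040·(0.968² − 1.80²) − 1040·9.81·(+6.41) = 259000 + (-1190) − (65400) = 192000 Pa.

P₂ ≈ 192 kPa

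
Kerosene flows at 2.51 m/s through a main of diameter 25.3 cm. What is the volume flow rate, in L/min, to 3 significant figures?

Q = A·v = 0.0503 m² × 2.51 m/s = 0.126 m³/s.
Converting: 0.126 m³/s × 60000 = 7570 L/min.

Q = 7570 L/min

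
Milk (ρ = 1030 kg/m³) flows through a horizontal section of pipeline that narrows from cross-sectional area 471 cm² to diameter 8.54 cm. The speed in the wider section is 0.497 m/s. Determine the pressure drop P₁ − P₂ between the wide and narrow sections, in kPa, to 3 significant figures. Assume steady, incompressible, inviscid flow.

ΔP ≈ 8.47 kPa

Continuity gives A₁v₁ = A₂v₂, so v₂ = (471 cm²)/(57.3 cm²) × 0.497 m/s = 4.09 m/s.
Along the horizontal streamline, P + ½ρv² is constant.
P₁ − P₂ = ½·1030·(4.09² − 0.497²) = ½·1030·16.5 = 8470 Pa.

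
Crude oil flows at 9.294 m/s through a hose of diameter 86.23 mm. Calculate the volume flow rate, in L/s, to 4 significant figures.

54.28 L/s

Q = A·v = 0.005840 m² × 9.294 m/s = 0.05428 m³/s.
Converting: 0.05428 m³/s × 1000 = 54.28 L/s.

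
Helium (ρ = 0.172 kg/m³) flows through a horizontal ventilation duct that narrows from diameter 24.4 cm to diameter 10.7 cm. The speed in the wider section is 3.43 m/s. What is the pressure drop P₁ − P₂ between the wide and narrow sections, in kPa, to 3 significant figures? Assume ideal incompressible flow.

ΔP ≈ 0.0263 kPa

Mass conservation (A₁v₁ = A₂v₂) gives v₂ = 3.43 × 468/89.9 = 17.8 m/s.
Bernoulli (h₁ = h₂): P₁ − P₂ = ½ρ(v₂² − v₁²).
P₁ − P₂ = ½·0.172·(17.8² − 3.43²) = ½·0.172·306 = 26.3 Pa.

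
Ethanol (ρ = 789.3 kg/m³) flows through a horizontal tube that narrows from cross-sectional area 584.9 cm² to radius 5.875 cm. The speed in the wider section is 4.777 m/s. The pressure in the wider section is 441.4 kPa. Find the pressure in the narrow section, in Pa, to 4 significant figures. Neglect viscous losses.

188400 Pa

The volume flow rate is constant, so v₂ = (A₁/A₂)v₁ = (584.9/108.4)·4.777 = 25.77 m/s.
With no height change, Bernoulli's equation is P₁ + ½ρv₁² = P₂ + ½ρv₂².
P₂ = P₁ − ½ρ(v₂² − v₁²) = 441400 − ½·789.3·(25.77² − 4.777²) = 441400 − 253000 = 188400 Pa.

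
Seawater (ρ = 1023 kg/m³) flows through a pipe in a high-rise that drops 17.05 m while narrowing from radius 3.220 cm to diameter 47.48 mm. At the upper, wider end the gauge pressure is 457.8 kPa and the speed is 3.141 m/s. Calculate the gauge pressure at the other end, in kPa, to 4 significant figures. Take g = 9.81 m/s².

Continuity gives A₁v₁ = A₂v₂, so v₂ = (32.57 cm²)/(17.71 cm²) × 3.141 m/s = 5.779 m/s.
Applying Bernoulli between the two ends and solving for P₂: P₂ = P₁ + ½ρ(v₁² − v₂²) − ρgΔh.
P₂ = 457800 + ½·1023·(3.141² − 5.779²) − 1023·9.81·(−17.05) = 457800 + (-12030) − (-171100) = 616900 Pa.

P₂ = 616.9 kPa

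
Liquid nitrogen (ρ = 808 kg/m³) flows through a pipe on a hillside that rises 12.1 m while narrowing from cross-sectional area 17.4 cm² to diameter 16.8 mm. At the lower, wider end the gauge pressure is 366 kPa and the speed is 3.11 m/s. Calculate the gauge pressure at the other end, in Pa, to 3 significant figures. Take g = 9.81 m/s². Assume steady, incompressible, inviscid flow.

P₂ = 33200 Pa

The volume flow rate is constant, so v₂ = (A₁/A₂)v₁ = (17.4/2.22)·3.11 = 24.4 m/s.
Applying Bernoulli between the two ends and solving for P₂: P₂ = P₁ + ½ρ(v₁² − v₂²) − ρgΔh.
P₂ = 366000 + ½·808·(3.11² − 24.4²) − 808·9.81·(+12.1) = 366000 + (-237000) − (95900) = 33200 Pa.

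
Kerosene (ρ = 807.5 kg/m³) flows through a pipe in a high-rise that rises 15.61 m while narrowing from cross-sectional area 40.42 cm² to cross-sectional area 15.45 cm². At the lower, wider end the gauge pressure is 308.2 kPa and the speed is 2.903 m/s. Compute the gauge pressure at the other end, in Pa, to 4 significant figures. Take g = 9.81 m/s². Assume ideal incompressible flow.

Mass conservation (A₁v₁ = A₂v₂) gives v₂ = 2.903 × 40.42/15.45 = 7.595 m/s.
Applying Bernoulli between the two ends and solving for P₂: P₂ = P₁ + ½ρ(v₁² − v₂²) − ρgΔh.
P₂ = 308200 + ½·807.5·(2.903² − 7.595²) − 807.5·9.81·(+15.61) = 308200 + (-19890) − (123700) = 164700 Pa.

164700 Pa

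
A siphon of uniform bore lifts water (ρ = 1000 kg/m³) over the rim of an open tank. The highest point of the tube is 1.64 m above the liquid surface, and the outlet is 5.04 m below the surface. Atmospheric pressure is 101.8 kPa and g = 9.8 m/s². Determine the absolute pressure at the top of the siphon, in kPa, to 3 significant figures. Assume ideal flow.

36.3 kPa

The outlet speed comes from Torricelli: v = √(2g·5.04) = 9.94 m/s.
With constant cross-section the crest speed equals v; applying Bernoulli from the surface up to the crest, P_top = P_atm − ½ρv² − ρg·h_top.
P_top = 101800 − ½·1000·9.94² − 1000·9.8·1.64 = 36300 Pa.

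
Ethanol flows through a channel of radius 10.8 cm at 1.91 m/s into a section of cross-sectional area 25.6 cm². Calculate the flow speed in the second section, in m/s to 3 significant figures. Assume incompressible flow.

v₂ ≈ 27.3 m/s

The volume flow rate is constant, so v₂ = (A₁/A₂)v₁ = (366/25.6)·1.91 = 27.3 m/s.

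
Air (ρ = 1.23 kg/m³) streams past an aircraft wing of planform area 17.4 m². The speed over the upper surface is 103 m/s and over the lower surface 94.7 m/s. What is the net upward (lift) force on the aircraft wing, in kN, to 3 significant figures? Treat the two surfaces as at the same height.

From P + ½ρv² = const at equal height, P_low − P_up = ½ρ(v_up² − v_low²).
ΔP = ½·1.23·(103² − 94.7²) = 1010 Pa.
Lift = ΔP · A = 1010 × 17.4 = 17600 N.

F ≈ 17.6 kN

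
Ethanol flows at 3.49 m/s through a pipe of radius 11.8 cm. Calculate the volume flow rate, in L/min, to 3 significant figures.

Q = A·v = 0.0437 m² × 3.49 m/s = 0.153 m³/s.
Converting: 0.153 m³/s × 60000 = 9160 L/min.

Q = 9160 L/min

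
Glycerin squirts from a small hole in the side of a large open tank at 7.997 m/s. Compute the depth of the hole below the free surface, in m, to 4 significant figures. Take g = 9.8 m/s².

3.263 m

For a small hole in a large open tank, ½v² = gh, giving h = v²/(2g).
h = 7.997²/(2·9.8) = 63.95/19.60 = 3.263 m.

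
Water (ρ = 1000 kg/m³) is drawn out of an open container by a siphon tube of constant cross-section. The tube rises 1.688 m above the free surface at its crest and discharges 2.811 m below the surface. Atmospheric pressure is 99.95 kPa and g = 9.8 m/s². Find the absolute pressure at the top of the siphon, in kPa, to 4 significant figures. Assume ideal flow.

Bernoulli surface→outlet gives ½v² = g·h_out, so v = √(2·9.8·2.811) = 7.423 m/s.
Continuity keeps v the same throughout the tube; from surface to crest, P_atm + 0 = P_top + ½ρv² + ρg·h_top.
P_top = 99950 − ½·1000·7.423² − 1000·9.8·1.688 = 55860 Pa.

55.86 kPa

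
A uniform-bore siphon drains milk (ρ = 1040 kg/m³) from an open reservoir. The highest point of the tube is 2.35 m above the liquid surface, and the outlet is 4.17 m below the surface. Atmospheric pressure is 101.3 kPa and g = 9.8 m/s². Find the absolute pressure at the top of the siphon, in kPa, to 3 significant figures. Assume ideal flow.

From the surface to the outlet (both open to atmosphere, surface at rest): v = √(2g·h_out) = √(2·9.8·4.17) = 9.04 m/s.
With constant cross-section the crest speed equals v; applying Bernoulli from the surface up to the crest, P_top = P_atm − ½ρv² − ρg·h_top.
P_top = 101300 − ½·1040·9.04² − 1040·9.8·2.35 = 34800 Pa.

P_top ≈ 34.8 kPa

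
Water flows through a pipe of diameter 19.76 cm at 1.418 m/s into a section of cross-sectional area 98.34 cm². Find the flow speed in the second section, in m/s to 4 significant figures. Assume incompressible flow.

Mass conservation (A₁v₁ = A₂v₂) gives v₂ = 1.418 × 306.7/98.34 = 4.422 m/s.

v₂ ≈ 4.422 m/s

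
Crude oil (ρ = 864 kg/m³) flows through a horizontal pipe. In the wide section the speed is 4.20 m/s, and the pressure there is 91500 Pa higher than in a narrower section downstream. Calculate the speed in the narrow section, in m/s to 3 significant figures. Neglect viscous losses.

v₂ ≈ 15.1 m/s

With h₁ = h₂, rearranging Bernoulli gives v₂ = √(v₁² + 2ΔP/ρ).
v₂ = √(4.20² + 2·91500/864) = √(17.6 + 212) = 15.1 m/s.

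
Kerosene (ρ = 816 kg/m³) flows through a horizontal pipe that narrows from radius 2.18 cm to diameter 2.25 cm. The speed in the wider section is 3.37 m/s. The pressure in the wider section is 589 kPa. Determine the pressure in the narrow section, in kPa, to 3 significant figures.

P₂ ≈ 528 kPa

The volume flow rate is constant, so v₂ = (A₁/A₂)v₁ = (14.9/3.98)·3.37 = 12.7 m/s.
Along the horizontal streamline, P + ½ρv² is constant.
P₂ = P₁ − ½ρ(v₂² − v₁²) = 589000 − ½·816·(12.7² − 3.37²) = 589000 − 60700 = 528000 Pa.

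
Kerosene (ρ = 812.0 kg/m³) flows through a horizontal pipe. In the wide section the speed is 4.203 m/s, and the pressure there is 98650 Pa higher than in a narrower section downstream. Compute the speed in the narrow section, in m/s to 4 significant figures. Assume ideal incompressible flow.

v₂ ≈ 16.14 m/s

With h₁ = h₂, rearranging Bernoulli gives v₂ = √(v₁² + 2ΔP/ρ).
v₂ = √(4.203² + 2·98650/812.0) = √(17.67 + 243.0) = 16.14 m/s.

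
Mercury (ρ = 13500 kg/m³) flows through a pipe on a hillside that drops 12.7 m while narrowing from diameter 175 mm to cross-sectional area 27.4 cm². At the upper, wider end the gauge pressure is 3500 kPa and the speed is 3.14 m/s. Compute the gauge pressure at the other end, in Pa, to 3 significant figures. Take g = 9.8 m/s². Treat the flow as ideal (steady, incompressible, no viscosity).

Continuity gives A₁v₁ = A₂v₂, so v₂ = (241 cm²)/(27.4 cm²) × 3.14 m/s = 27.6 m/s.
Applying Bernoulli between the two ends and solving for P₂: P₂ = P₁ + ½ρ(v₁² − v₂²) − ρgΔh.
P₂ = 3500000 + ½·13500·(3.14² − 27.6²) − 13500·9.8·(−12.7) = 3500000 + (-5060000) − (-1680000) = 118000 Pa.

118000 Pa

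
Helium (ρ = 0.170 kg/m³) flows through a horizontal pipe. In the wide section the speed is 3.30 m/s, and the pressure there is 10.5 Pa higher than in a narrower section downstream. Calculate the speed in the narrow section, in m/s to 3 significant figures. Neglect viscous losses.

Along the level pipe P + ½ρv² is conserved, hence v₂² = v₁² + 2(P₁ − P₂)/ρ.
v₂ = √(3.30² + 2·10.5/0.170) = √(10.9 + 124) = 11.6 m/s.

v₂ = 11.6 m/s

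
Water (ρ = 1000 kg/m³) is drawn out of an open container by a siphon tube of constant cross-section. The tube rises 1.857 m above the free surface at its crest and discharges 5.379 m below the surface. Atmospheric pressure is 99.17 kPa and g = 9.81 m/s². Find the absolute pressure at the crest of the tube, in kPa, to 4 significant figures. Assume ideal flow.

28.18 kPa

The outlet speed comes from Torricelli: v = √(2g·5.379) = 10.27 m/s.
With constant cross-section the crest speed equals v; applying Bernoulli from the surface up to the crest, P_top = P_atm − ½ρv² − ρg·h_top.
P_top = 99170 − ½·1000·10.27² − 1000·9.81·1.857 = 28180 Pa.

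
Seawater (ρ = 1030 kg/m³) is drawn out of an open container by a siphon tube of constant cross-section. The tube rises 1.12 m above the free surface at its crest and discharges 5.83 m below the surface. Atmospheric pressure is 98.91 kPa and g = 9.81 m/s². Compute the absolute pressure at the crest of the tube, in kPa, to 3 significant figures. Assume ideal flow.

The outlet speed comes from Torricelli: v = √(2g·5.83) = 10.7 m/s.
With constant cross-section the crest speed equals v; applying Bernoulli from the surface up to the crest, P_top = P_atm − ½ρv² − ρg·h_top.
P_top = 98910 − ½·1030·10.7² − 1030·9.81·1.12 = 28700 Pa.

P_top ≈ 28.7 kPa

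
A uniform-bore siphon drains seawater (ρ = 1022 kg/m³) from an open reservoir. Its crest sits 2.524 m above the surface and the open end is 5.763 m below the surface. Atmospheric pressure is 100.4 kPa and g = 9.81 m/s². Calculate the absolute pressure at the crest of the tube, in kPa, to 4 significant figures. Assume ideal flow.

17.32 kPa

From the surface to the outlet (both open to atmosphere, surface at rest): v = √(2g·h_out) = √(2·9.81·5.763) = 10.63 m/s.
Continuity keeps v the same throughout the tube; from surface to crest, P_atm + 0 = P_top + ½ρv² + ρg·h_top.
P_top = 100400 − ½·1022·10.63² − 1022·9.81·2.524 = 17320 Pa.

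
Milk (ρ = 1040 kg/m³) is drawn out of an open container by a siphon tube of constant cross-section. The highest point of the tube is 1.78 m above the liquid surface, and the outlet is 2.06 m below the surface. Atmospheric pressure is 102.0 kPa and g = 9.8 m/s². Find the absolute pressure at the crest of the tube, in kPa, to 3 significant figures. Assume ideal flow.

P_top ≈ 62.9 kPa

The outlet speed comes from Torricelli: v = √(2g·2.06) = 6.35 m/s.
With constant cross-section the crest speed equals v; applying Bernoulli from the surface up to the crest, P_top = P_atm − ½ρv² − ρg·h_top.
P_top = 102000 − ½·1040·6.35² − 1040·9.8·1.78 = 62900 Pa.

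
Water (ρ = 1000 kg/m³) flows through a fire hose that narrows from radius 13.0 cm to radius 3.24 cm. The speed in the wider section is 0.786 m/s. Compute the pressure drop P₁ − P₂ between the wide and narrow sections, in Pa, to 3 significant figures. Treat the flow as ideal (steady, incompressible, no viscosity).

Mass conservation (A₁v₁ = A₂v₂) gives v₂ = 0.786 × 531/33.0 = 12.7 m/s.
With no height change, Bernoulli's equation is P₁ + ½ρv₁² = P₂ + ½ρv₂².
P₁ − P₂ = ½·1000·(12.7² − 0.786²) = ½·1000·159 = 79700 Pa.

ΔP ≈ 79700 Pa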